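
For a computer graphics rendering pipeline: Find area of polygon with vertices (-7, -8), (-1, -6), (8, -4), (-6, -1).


Shoelace sum: ((-7)*(-6) - (-1)*(-8)) + ((-1)*(-4) - 8*(-6)) + (8*(-1) - (-6)*(-4)) + ((-6)*(-8) - (-7)*(-1))
= 95
Area = |95|/2 = 47.5

47.5


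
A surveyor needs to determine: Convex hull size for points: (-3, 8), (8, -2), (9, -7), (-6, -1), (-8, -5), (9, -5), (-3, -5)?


Convex hull vertices (CCW): (-8, -5), (9, -7), (9, -5), (8, -2), (-3, 8)
Count = 5

5


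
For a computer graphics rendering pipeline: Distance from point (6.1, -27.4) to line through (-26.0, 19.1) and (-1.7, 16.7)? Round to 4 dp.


|cross product| = 1052.91
|line direction| = sqrt(596.25) = 24.4182
Distance = 1052.91/sqrt(596.25) = 43.1198

43.1198


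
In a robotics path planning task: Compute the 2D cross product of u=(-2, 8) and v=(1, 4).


u x v = u_x*v_y - u_y*v_x = (-2)*4 - 8*1
= (-8) - 8 = -16

-16


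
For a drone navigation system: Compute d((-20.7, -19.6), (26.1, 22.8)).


dx=46.8, dy=42.4
d^2 = 46.8^2 + 42.4^2 = 3988
d = sqrt(3988) = 63.1506

63.1506


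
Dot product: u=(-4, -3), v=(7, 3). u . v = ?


u . v = u_x*v_x + u_y*v_y = (-4)*7 + (-3)*3
= (-28) + (-9) = -37

-37


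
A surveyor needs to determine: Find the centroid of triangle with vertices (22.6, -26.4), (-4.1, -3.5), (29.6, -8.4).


Centroid = ((x_A+x_B+x_C)/3, (y_A+y_B+y_C)/3)
= ((22.6+(-4.1)+29.6)/3, ((-26.4)+(-3.5)+(-8.4))/3)
= (16.0333, -12.7667)

(16.0333, -12.7667)


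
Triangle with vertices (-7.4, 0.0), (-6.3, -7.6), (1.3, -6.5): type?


Side lengths squared: AB^2=58.97, BC^2=58.97, CA^2=117.94
Sorted: [58.97, 58.97, 117.94]
By sides: Isosceles, By angles: Right

Isosceles, Right


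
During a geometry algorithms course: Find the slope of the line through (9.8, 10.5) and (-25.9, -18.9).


slope = (y2-y1)/(x2-x1) = ((-18.9)-10.5)/((-25.9)-9.8) = (-29.4)/(-35.7) = 0.8235

0.8235


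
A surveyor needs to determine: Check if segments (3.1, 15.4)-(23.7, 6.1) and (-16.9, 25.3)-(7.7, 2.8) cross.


Cross products: d1=206.46, d2=441.18, d3=17.94, d4=-216.78
d1*d2 < 0 and d3*d4 < 0? no

No, they don't intersect


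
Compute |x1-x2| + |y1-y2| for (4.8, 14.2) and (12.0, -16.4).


|4.8-12| + |14.2-(-16.4)| = 7.2 + 30.6 = 37.8

37.8


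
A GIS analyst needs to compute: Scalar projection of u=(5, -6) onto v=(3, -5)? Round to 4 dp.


u.v = 45, |v| = sqrt(34) = 5.831
Scalar projection = u.v / |v| = 45 / sqrt(34) = 7.7174

7.7174


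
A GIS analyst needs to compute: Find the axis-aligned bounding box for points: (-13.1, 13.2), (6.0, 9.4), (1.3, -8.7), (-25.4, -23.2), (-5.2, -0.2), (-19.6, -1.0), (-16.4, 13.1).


x range: [-25.4, 6]
y range: [-23.2, 13.2]
Bounding box: (-25.4,-23.2) to (6,13.2)

(-25.4,-23.2) to (6,13.2)


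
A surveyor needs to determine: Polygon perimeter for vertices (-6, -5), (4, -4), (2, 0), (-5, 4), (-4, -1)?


Sides: (-6, -5)->(4, -4): sqrt(101) = 10.049876, (4, -4)->(2, 0): sqrt(20) = 4.472136, (2, 0)->(-5, 4): sqrt(65) = 8.062258, (-5, 4)->(-4, -1): sqrt(26) = 5.09902, (-4, -1)->(-6, -5): sqrt(20) = 4.472136
Sum = 32.155426
Perimeter = 32.1554

32.1554


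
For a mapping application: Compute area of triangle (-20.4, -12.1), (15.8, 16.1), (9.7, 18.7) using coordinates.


Area = |x_A(y_B-y_C) + x_B(y_C-y_A) + x_C(y_A-y_B)|/2
= |53.04 + 486.64 + (-273.54)|/2
= 266.14/2 = 133.07

133.07


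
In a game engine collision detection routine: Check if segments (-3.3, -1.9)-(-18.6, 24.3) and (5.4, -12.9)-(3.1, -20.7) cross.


Cross products: d1=-93.16, d2=-272.76, d3=-59.64, d4=119.96
d1*d2 < 0 and d3*d4 < 0? no

No, they don't intersect


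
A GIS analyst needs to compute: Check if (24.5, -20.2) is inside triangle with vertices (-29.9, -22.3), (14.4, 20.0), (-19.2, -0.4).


Cross products: AB x AP = -2208.09, BC x BP = 1556.76, CA x CP = 1168.89
All same sign? no

No, outside


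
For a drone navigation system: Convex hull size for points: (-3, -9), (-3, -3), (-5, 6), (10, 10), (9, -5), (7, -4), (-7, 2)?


Convex hull vertices (CCW): (-7, 2), (-3, -9), (9, -5), (10, 10), (-5, 6)
Count = 5

5


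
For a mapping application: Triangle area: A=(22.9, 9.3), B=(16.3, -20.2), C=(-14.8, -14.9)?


Area = |x_A(y_B-y_C) + x_B(y_C-y_A) + x_C(y_A-y_B)|/2
= |(-121.37) + (-394.46) + (-436.6)|/2
= 952.43/2 = 476.215

476.215


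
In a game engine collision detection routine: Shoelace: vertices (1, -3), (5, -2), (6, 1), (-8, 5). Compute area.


Shoelace sum: (1*(-2) - 5*(-3)) + (5*1 - 6*(-2)) + (6*5 - (-8)*1) + ((-8)*(-3) - 1*5)
= 87
Area = |87|/2 = 43.5

43.5


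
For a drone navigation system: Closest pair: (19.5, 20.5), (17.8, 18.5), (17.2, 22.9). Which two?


d(P0,P1) = 2.6249, d(P0,P2) = 3.3242, d(P1,P2) = 4.4407
Closest: P0 and P1

Closest pair: (19.5, 20.5) and (17.8, 18.5), distance = 2.6249


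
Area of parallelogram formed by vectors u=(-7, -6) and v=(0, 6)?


|u x v| = |(-7)*6 - (-6)*0|
= |(-42) - 0| = 42

42


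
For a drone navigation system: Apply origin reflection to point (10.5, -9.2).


Reflection over origin: (x,y) -> (-x,-y)
(10.5, -9.2) -> (-10.5, 9.2)

(-10.5, 9.2)


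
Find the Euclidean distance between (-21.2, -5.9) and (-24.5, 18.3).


dx=-3.3, dy=24.2
d^2 = (-3.3)^2 + 24.2^2 = 596.53
d = sqrt(596.53) = 24.424

24.424


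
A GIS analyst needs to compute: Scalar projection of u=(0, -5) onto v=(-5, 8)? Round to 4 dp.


u.v = -40, |v| = sqrt(89) = 9.434
Scalar projection = u.v / |v| = -40 / sqrt(89) = -4.24

-4.24


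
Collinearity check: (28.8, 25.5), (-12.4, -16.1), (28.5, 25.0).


Cross product: ((-12.4)-28.8)*(25-25.5) - ((-16.1)-25.5)*(28.5-28.8)
= 8.12

No, not collinear


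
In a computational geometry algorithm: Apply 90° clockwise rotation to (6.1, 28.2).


90° CW: (x,y) -> (y, -x)
(6.1,28.2) -> (28.2, -6.1)

(28.2, -6.1)


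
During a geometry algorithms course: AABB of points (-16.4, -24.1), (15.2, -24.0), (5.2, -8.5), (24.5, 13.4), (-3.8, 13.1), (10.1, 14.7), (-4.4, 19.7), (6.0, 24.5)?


x range: [-16.4, 24.5]
y range: [-24.1, 24.5]
Bounding box: (-16.4,-24.1) to (24.5,24.5)

(-16.4,-24.1) to (24.5,24.5)


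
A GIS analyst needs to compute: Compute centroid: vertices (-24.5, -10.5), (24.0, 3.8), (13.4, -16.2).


Centroid = ((x_A+x_B+x_C)/3, (y_A+y_B+y_C)/3)
= (((-24.5)+24+13.4)/3, ((-10.5)+3.8+(-16.2))/3)
= (4.3, -7.6333)

(4.3, -7.6333)


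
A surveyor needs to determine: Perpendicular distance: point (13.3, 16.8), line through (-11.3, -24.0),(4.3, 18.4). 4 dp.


|cross product| = 406.56
|line direction| = sqrt(2041.12) = 45.1788
Distance = 406.56/sqrt(2041.12) = 8.9989

8.9989


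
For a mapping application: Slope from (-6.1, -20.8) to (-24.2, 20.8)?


slope = (y2-y1)/(x2-x1) = (20.8-(-20.8))/((-24.2)-(-6.1)) = 41.6/(-18.1) = -2.2983

-2.2983


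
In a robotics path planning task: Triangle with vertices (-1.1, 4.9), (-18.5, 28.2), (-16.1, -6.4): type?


Side lengths squared: AB^2=845.65, BC^2=1202.92, CA^2=352.69
Sorted: [352.69, 845.65, 1202.92]
By sides: Scalene, By angles: Obtuse

Scalene, Obtuse


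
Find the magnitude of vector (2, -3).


|u| = sqrt(2^2 + (-3)^2) = sqrt(13) = 3.6056

3.6056


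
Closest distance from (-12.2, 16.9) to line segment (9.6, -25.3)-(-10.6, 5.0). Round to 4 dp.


Project P onto AB: t = 1 (clamped to [0,1])
Closest point on segment: (-10.6, 5)
Distance: 12.0071

12.0071


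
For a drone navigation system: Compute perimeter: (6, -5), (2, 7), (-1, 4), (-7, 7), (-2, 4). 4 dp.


Sides: (6, -5)->(2, 7): sqrt(160) = 12.649111, (2, 7)->(-1, 4): sqrt(18) = 4.242641, (-1, 4)->(-7, 7): sqrt(45) = 6.708204, (-7, 7)->(-2, 4): sqrt(34) = 5.830952, (-2, 4)->(6, -5): sqrt(145) = 12.041595
Sum = 41.472503
Perimeter = 41.4725

41.4725


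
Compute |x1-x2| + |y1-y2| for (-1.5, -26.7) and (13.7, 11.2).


|(-1.5)-13.7| + |(-26.7)-11.2| = 15.2 + 37.9 = 53.1

53.1


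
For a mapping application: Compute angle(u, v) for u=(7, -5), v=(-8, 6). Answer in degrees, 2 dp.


u.v = -86, |u| = sqrt(74) = 8.6023, |v| = sqrt(100) = 10
cos(theta) = u.v/(|u||v|) = -86/sqrt(7400) = -0.99973
theta = acos(-0.99973) = 178.67 degrees

178.67 degrees


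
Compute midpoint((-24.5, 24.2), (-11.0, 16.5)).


M = (((-24.5)+(-11))/2, (24.2+16.5)/2)
= (-17.75, 20.35)

(-17.75, 20.35)


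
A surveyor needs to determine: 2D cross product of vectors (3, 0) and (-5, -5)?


u x v = u_x*v_y - u_y*v_x = 3*(-5) - 0*(-5)
= (-15) - 0 = -15

-15


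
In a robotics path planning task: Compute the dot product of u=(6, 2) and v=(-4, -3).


u . v = u_x*v_x + u_y*v_y = 6*(-4) + 2*(-3)
= (-24) + (-6) = -30

-30


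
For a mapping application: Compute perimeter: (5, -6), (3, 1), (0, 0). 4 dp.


Sides: (5, -6)->(3, 1): sqrt(53) = 7.28011, (3, 1)->(0, 0): sqrt(10) = 3.162278, (0, 0)->(5, -6): sqrt(61) = 7.81025
Sum = 18.252638
Perimeter = 18.2526

18.2526


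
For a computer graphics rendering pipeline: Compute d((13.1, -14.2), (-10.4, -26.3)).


dx=-23.5, dy=-12.1
d^2 = (-23.5)^2 + (-12.1)^2 = 698.66
d = sqrt(698.66) = 26.4322

26.4322


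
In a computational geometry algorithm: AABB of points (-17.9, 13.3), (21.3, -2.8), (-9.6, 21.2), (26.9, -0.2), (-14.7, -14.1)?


x range: [-17.9, 26.9]
y range: [-14.1, 21.2]
Bounding box: (-17.9,-14.1) to (26.9,21.2)

(-17.9,-14.1) to (26.9,21.2)


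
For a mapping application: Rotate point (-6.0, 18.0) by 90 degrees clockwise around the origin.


90° CW: (x,y) -> (y, -x)
(-6,18) -> (18, 6)

(18, 6)


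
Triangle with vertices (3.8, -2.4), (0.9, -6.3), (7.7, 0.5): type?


Side lengths squared: AB^2=23.62, BC^2=92.48, CA^2=23.62
Sorted: [23.62, 23.62, 92.48]
By sides: Isosceles, By angles: Obtuse

Isosceles, Obtuse


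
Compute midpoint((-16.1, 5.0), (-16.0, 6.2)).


M = (((-16.1)+(-16))/2, (5+6.2)/2)
= (-16.05, 5.6)

(-16.05, 5.6)


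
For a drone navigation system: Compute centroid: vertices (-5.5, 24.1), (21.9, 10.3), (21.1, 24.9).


Centroid = ((x_A+x_B+x_C)/3, (y_A+y_B+y_C)/3)
= (((-5.5)+21.9+21.1)/3, (24.1+10.3+24.9)/3)
= (12.5, 19.7667)

(12.5, 19.7667)


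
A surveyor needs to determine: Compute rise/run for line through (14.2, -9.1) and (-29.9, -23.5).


slope = (y2-y1)/(x2-x1) = ((-23.5)-(-9.1))/((-29.9)-14.2) = (-14.4)/(-44.1) = 0.3265

0.3265


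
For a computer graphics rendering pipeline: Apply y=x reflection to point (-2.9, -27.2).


Reflection over y=x: (x,y) -> (y,x)
(-2.9, -27.2) -> (-27.2, -2.9)

(-27.2, -2.9)


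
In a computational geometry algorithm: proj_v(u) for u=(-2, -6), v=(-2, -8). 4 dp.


u.v = 52, |v| = sqrt(68) = 8.2462
Scalar projection = u.v / |v| = 52 / sqrt(68) = 6.3059

6.3059


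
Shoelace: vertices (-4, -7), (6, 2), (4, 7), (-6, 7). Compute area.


Shoelace sum: ((-4)*2 - 6*(-7)) + (6*7 - 4*2) + (4*7 - (-6)*7) + ((-6)*(-7) - (-4)*7)
= 208
Area = |208|/2 = 104

104


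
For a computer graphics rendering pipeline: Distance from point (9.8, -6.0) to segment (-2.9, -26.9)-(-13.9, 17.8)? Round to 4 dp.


Project P onto AB: t = 0.3749 (clamped to [0,1])
Closest point on segment: (-7.0243, -10.1402)
Distance: 17.3263

17.3263


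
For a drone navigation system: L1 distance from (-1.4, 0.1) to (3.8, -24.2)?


|(-1.4)-3.8| + |0.1-(-24.2)| = 5.2 + 24.3 = 29.5

29.5


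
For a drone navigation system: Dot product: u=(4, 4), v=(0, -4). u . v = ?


u . v = u_x*v_x + u_y*v_y = 4*0 + 4*(-4)
= 0 + (-16) = -16

-16


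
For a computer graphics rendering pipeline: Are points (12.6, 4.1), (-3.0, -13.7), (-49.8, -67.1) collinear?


Cross product: ((-3)-12.6)*((-67.1)-4.1) - ((-13.7)-4.1)*((-49.8)-12.6)
= 0

Yes, collinear


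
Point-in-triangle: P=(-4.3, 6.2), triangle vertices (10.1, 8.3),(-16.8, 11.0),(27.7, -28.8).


Cross products: AB x AP = 95.37, BC x BP = 283.9, CA x CP = 571.2
All same sign? yes

Yes, inside


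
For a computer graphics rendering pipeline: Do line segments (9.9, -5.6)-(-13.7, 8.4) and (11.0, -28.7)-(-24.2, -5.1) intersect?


Cross products: d1=-787.16, d2=-723, d3=529.76, d4=465.6
d1*d2 < 0 and d3*d4 < 0? no

No, they don't intersect


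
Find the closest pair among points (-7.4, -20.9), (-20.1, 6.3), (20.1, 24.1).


d(P0,P1) = 30.0188, d(P0,P2) = 52.7376, d(P1,P2) = 43.9645
Closest: P0 and P1

Closest pair: (-7.4, -20.9) and (-20.1, 6.3), distance = 30.0188


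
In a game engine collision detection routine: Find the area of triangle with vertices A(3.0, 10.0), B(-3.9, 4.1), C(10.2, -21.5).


Area = |x_A(y_B-y_C) + x_B(y_C-y_A) + x_C(y_A-y_B)|/2
= |76.8 + 122.85 + 60.18|/2
= 259.83/2 = 129.915

129.915


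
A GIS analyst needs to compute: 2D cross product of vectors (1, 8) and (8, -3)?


u x v = u_x*v_y - u_y*v_x = 1*(-3) - 8*8
= (-3) - 64 = -67

-67


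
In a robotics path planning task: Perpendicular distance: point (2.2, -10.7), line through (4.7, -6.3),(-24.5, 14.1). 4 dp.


|cross product| = 179.48
|line direction| = sqrt(1268.8) = 35.6202
Distance = 179.48/sqrt(1268.8) = 5.0387

5.0387


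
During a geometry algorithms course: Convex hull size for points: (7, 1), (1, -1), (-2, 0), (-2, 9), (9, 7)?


Convex hull vertices (CCW): (-2, 0), (1, -1), (7, 1), (9, 7), (-2, 9)
Count = 5

5


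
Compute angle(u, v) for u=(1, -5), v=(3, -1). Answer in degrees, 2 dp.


u.v = 8, |u| = sqrt(26) = 5.099, |v| = sqrt(10) = 3.1623
cos(theta) = u.v/(|u||v|) = 8/sqrt(260) = 0.496139
theta = acos(0.496139) = 60.26 degrees

60.26 degrees


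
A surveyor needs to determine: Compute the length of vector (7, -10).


|u| = sqrt(7^2 + (-10)^2) = sqrt(149) = 12.2066

12.2066


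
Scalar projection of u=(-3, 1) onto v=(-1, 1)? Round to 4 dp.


u.v = 4, |v| = sqrt(2) = 1.4142
Scalar projection = u.v / |v| = 4 / sqrt(2) = 2.8284

2.8284


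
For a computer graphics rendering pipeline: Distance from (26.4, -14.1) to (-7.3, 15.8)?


dx=-33.7, dy=29.9
d^2 = (-33.7)^2 + 29.9^2 = 2029.7
d = sqrt(2029.7) = 45.0522

45.0522


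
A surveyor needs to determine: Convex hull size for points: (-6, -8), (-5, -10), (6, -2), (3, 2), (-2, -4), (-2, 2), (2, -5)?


Convex hull vertices (CCW): (-6, -8), (-5, -10), (2, -5), (6, -2), (3, 2), (-2, 2)
Count = 6

6


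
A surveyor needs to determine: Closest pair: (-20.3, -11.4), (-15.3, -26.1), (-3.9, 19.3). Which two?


d(P0,P1) = 15.5271, d(P0,P2) = 34.8059, d(P1,P2) = 46.8094
Closest: P0 and P1

Closest pair: (-20.3, -11.4) and (-15.3, -26.1), distance = 15.5271


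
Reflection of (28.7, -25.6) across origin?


Reflection over origin: (x,y) -> (-x,-y)
(28.7, -25.6) -> (-28.7, 25.6)

(-28.7, 25.6)


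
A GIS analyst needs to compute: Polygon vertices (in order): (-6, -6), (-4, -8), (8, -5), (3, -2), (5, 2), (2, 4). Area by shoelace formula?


Shoelace sum: ((-6)*(-8) - (-4)*(-6)) + ((-4)*(-5) - 8*(-8)) + (8*(-2) - 3*(-5)) + (3*2 - 5*(-2)) + (5*4 - 2*2) + (2*(-6) - (-6)*4)
= 151
Area = |151|/2 = 75.5

75.5


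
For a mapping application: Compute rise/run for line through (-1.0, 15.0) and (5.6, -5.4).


slope = (y2-y1)/(x2-x1) = ((-5.4)-15)/(5.6-(-1)) = (-20.4)/6.6 = -3.0909

-3.0909


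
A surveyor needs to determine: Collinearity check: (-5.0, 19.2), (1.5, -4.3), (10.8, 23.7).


Cross product: (1.5-(-5))*(23.7-19.2) - ((-4.3)-19.2)*(10.8-(-5))
= 400.55

No, not collinear


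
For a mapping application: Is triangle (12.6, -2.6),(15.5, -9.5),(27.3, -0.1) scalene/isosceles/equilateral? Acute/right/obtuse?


Side lengths squared: AB^2=56.02, BC^2=227.6, CA^2=222.34
Sorted: [56.02, 222.34, 227.6]
By sides: Scalene, By angles: Acute

Scalene, Acute


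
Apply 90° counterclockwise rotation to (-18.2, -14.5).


90° CCW: (x,y) -> (-y, x)
(-18.2,-14.5) -> (14.5, -18.2)

(14.5, -18.2)


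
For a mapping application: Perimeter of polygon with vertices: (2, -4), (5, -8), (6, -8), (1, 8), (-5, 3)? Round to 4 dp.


Sides: (2, -4)->(5, -8): sqrt(25) = 5, (5, -8)->(6, -8): sqrt(1) = 1, (6, -8)->(1, 8): sqrt(281) = 16.763055, (1, 8)->(-5, 3): sqrt(61) = 7.81025, (-5, 3)->(2, -4): sqrt(98) = 9.899495
Sum = 40.4728
Perimeter = 40.4728

40.4728


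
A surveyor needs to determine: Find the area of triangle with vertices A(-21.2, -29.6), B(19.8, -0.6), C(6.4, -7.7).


Area = |x_A(y_B-y_C) + x_B(y_C-y_A) + x_C(y_A-y_B)|/2
= |(-150.52) + 433.62 + (-185.6)|/2
= 97.5/2 = 48.75

48.75


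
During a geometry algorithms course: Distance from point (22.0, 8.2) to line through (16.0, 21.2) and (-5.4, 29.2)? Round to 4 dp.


|cross product| = 230.2
|line direction| = sqrt(521.96) = 22.8464
Distance = 230.2/sqrt(521.96) = 10.076

10.076


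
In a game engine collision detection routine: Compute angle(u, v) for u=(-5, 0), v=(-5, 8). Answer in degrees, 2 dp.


u.v = 25, |u| = sqrt(25) = 5, |v| = sqrt(89) = 9.434
cos(theta) = u.v/(|u||v|) = 25/sqrt(2225) = 0.529999
theta = acos(0.529999) = 57.99 degrees

57.99 degrees


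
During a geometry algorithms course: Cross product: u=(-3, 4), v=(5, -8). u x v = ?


u x v = u_x*v_y - u_y*v_x = (-3)*(-8) - 4*5
= 24 - 20 = 4

4


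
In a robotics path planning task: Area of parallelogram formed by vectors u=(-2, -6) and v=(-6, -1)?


|u x v| = |(-2)*(-1) - (-6)*(-6)|
= |2 - 36| = 34

34


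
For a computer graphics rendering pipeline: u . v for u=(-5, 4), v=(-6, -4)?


u . v = u_x*v_x + u_y*v_y = (-5)*(-6) + 4*(-4)
= 30 + (-16) = 14

14


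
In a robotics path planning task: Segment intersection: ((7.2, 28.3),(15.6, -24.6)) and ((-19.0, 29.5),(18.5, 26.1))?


Cross products: d1=44.08, d2=-1911.11, d3=-1375.9, d4=579.29
d1*d2 < 0 and d3*d4 < 0? yes

Yes, they intersect


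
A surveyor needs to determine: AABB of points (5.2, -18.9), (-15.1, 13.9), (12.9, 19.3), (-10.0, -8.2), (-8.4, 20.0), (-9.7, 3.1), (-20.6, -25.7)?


x range: [-20.6, 12.9]
y range: [-25.7, 20]
Bounding box: (-20.6,-25.7) to (12.9,20)

(-20.6,-25.7) to (12.9,20)


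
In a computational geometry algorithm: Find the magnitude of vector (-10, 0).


|u| = sqrt((-10)^2 + 0^2) = sqrt(100) = 10

10


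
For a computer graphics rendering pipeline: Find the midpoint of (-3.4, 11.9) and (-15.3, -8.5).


M = (((-3.4)+(-15.3))/2, (11.9+(-8.5))/2)
= (-9.35, 1.7)

(-9.35, 1.7)


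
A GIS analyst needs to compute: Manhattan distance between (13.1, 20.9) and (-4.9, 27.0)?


|13.1-(-4.9)| + |20.9-27| = 18 + 6.1 = 24.1

24.1


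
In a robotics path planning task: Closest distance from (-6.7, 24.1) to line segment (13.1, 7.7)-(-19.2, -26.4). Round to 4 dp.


Project P onto AB: t = 0.0364 (clamped to [0,1])
Closest point on segment: (11.9243, 6.4588)
Distance: 25.653

25.653


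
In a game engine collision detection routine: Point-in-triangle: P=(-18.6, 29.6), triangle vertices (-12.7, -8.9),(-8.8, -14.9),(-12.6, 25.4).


Cross products: AB x AP = 114.75, BC x BP = 225.84, CA x CP = -206.22
All same sign? no

No, outside


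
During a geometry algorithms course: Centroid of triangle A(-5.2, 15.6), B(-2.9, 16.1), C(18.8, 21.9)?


Centroid = ((x_A+x_B+x_C)/3, (y_A+y_B+y_C)/3)
= (((-5.2)+(-2.9)+18.8)/3, (15.6+16.1+21.9)/3)
= (3.5667, 17.8667)

(3.5667, 17.8667)


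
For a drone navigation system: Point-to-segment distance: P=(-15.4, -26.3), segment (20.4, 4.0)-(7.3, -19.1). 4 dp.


Project P onto AB: t = 1 (clamped to [0,1])
Closest point on segment: (7.3, -19.1)
Distance: 23.8145

23.8145


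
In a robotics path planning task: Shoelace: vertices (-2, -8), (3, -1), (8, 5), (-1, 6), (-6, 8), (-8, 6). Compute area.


Shoelace sum: ((-2)*(-1) - 3*(-8)) + (3*5 - 8*(-1)) + (8*6 - (-1)*5) + ((-1)*8 - (-6)*6) + ((-6)*6 - (-8)*8) + ((-8)*(-8) - (-2)*6)
= 234
Area = |234|/2 = 117

117


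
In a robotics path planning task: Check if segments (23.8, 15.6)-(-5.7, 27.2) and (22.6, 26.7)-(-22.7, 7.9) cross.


Cross products: d1=525.39, d2=-554.69, d3=-313.53, d4=766.55
d1*d2 < 0 and d3*d4 < 0? yes

Yes, they intersect


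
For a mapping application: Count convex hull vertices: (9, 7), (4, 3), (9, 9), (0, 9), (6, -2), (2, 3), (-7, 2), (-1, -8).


Convex hull vertices (CCW): (-7, 2), (-1, -8), (6, -2), (9, 7), (9, 9), (0, 9)
Count = 6

6


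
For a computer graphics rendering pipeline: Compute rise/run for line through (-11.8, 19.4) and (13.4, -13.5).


slope = (y2-y1)/(x2-x1) = ((-13.5)-19.4)/(13.4-(-11.8)) = (-32.9)/25.2 = -1.3056

-1.3056


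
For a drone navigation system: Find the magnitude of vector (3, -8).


|u| = sqrt(3^2 + (-8)^2) = sqrt(73) = 8.544

8.544


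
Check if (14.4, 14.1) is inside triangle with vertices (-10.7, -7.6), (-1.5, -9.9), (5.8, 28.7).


Cross products: AB x AP = 257.37, BC x BP = -438.54, CA x CP = 553.08
All same sign? no

No, outside


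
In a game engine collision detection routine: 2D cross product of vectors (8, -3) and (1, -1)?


u x v = u_x*v_y - u_y*v_x = 8*(-1) - (-3)*1
= (-8) - (-3) = -5

-5


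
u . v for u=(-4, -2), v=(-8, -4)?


u . v = u_x*v_x + u_y*v_y = (-4)*(-8) + (-2)*(-4)
= 32 + 8 = 40

40


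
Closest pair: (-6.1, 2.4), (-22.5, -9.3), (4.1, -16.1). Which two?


d(P0,P1) = 20.1457, d(P0,P2) = 21.1256, d(P1,P2) = 27.4554
Closest: P0 and P1

Closest pair: (-6.1, 2.4) and (-22.5, -9.3), distance = 20.1457


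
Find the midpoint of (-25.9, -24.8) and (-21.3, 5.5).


M = (((-25.9)+(-21.3))/2, ((-24.8)+5.5)/2)
= (-23.6, -9.65)

(-23.6, -9.65)


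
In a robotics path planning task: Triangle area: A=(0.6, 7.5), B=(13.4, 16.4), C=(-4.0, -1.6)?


Area = |x_A(y_B-y_C) + x_B(y_C-y_A) + x_C(y_A-y_B)|/2
= |10.8 + (-121.94) + 35.6|/2
= 75.54/2 = 37.77

37.77


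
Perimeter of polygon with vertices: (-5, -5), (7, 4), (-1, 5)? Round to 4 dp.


Sides: (-5, -5)->(7, 4): sqrt(225) = 15, (7, 4)->(-1, 5): sqrt(65) = 8.062258, (-1, 5)->(-5, -5): sqrt(116) = 10.77033
Sum = 33.832588
Perimeter = 33.8326

33.8326


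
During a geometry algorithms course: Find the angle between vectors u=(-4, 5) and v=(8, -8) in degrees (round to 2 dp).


u.v = -72, |u| = sqrt(41) = 6.4031, |v| = sqrt(128) = 11.3137
cos(theta) = u.v/(|u||v|) = -72/sqrt(5248) = -0.993884
theta = acos(-0.993884) = 173.66 degrees

173.66 degrees


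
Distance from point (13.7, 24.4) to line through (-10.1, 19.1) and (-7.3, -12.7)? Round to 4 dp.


|cross product| = 771.68
|line direction| = sqrt(1019.08) = 31.923
Distance = 771.68/sqrt(1019.08) = 24.1731

24.1731


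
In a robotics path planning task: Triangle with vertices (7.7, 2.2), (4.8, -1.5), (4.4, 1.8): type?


Side lengths squared: AB^2=22.1, BC^2=11.05, CA^2=11.05
Sorted: [11.05, 11.05, 22.1]
By sides: Isosceles, By angles: Right

Isosceles, Right


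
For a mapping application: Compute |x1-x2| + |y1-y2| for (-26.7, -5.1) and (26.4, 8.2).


|(-26.7)-26.4| + |(-5.1)-8.2| = 53.1 + 13.3 = 66.4

66.4


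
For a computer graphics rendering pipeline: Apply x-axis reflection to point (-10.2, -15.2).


Reflection over x-axis: (x,y) -> (x,-y)
(-10.2, -15.2) -> (-10.2, 15.2)

(-10.2, 15.2)


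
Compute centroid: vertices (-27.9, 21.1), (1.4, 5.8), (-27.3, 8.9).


Centroid = ((x_A+x_B+x_C)/3, (y_A+y_B+y_C)/3)
= (((-27.9)+1.4+(-27.3))/3, (21.1+5.8+8.9)/3)
= (-17.9333, 11.9333)

(-17.9333, 11.9333)


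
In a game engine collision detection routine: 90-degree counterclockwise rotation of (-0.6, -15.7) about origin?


90° CCW: (x,y) -> (-y, x)
(-0.6,-15.7) -> (15.7, -0.6)

(15.7, -0.6)


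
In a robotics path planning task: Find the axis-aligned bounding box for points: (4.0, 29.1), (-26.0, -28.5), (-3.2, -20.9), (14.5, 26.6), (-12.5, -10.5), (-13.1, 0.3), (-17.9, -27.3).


x range: [-26, 14.5]
y range: [-28.5, 29.1]
Bounding box: (-26,-28.5) to (14.5,29.1)

(-26,-28.5) to (14.5,29.1)


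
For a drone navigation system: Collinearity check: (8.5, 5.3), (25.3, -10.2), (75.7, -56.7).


Cross product: (25.3-8.5)*((-56.7)-5.3) - ((-10.2)-5.3)*(75.7-8.5)
= 0

Yes, collinear


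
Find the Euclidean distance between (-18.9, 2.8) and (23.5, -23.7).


dx=42.4, dy=-26.5
d^2 = 42.4^2 + (-26.5)^2 = 2500.01
d = sqrt(2500.01) = 50.0001

50.0001


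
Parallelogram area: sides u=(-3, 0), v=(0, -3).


|u x v| = |(-3)*(-3) - 0*0|
= |9 - 0| = 9

9


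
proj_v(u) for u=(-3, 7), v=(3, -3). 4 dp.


u.v = -30, |v| = sqrt(18) = 4.2426
Scalar projection = u.v / |v| = -30 / sqrt(18) = -7.0711

-7.0711


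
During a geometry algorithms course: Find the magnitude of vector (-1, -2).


|u| = sqrt((-1)^2 + (-2)^2) = sqrt(5) = 2.2361

2.2361


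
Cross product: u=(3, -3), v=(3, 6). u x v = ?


u x v = u_x*v_y - u_y*v_x = 3*6 - (-3)*3
= 18 - (-9) = 27

27


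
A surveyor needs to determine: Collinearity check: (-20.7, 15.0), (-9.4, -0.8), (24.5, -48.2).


Cross product: ((-9.4)-(-20.7))*((-48.2)-15) - ((-0.8)-15)*(24.5-(-20.7))
= 0

Yes, collinear


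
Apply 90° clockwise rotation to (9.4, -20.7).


90° CW: (x,y) -> (y, -x)
(9.4,-20.7) -> (-20.7, -9.4)

(-20.7, -9.4)


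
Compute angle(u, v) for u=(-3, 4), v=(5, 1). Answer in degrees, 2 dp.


u.v = -11, |u| = sqrt(25) = 5, |v| = sqrt(26) = 5.099
cos(theta) = u.v/(|u||v|) = -11/sqrt(650) = -0.431455
theta = acos(-0.431455) = 115.56 degrees

115.56 degrees


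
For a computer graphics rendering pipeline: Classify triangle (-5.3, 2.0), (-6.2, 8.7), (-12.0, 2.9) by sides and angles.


Side lengths squared: AB^2=45.7, BC^2=67.28, CA^2=45.7
Sorted: [45.7, 45.7, 67.28]
By sides: Isosceles, By angles: Acute

Isosceles, Acute


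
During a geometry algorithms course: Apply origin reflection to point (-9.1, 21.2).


Reflection over origin: (x,y) -> (-x,-y)
(-9.1, 21.2) -> (9.1, -21.2)

(9.1, -21.2)


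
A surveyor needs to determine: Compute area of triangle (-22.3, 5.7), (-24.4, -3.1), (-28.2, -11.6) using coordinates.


Area = |x_A(y_B-y_C) + x_B(y_C-y_A) + x_C(y_A-y_B)|/2
= |(-189.55) + 422.12 + (-248.16)|/2
= 15.59/2 = 7.795

7.795


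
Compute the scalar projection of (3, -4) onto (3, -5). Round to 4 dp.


u.v = 29, |v| = sqrt(34) = 5.831
Scalar projection = u.v / |v| = 29 / sqrt(34) = 4.9735

4.9735


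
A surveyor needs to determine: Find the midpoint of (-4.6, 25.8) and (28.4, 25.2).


M = (((-4.6)+28.4)/2, (25.8+25.2)/2)
= (11.9, 25.5)

(11.9, 25.5)


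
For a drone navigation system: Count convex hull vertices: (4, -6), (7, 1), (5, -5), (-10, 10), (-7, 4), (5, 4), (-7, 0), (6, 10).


Convex hull vertices (CCW): (-10, 10), (-7, 0), (4, -6), (5, -5), (7, 1), (6, 10)
Count = 6

6


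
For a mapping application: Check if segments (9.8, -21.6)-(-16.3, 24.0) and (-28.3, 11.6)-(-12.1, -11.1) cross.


Cross products: d1=327.03, d2=473.28, d3=870.84, d4=724.59
d1*d2 < 0 and d3*d4 < 0? no

No, they don't intersect


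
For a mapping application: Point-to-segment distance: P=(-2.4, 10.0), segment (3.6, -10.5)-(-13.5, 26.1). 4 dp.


Project P onto AB: t = 0.5226 (clamped to [0,1])
Closest point on segment: (-5.3368, 8.6279)
Distance: 3.2415

3.2415


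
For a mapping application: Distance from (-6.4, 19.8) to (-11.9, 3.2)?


dx=-5.5, dy=-16.6
d^2 = (-5.5)^2 + (-16.6)^2 = 305.81
d = sqrt(305.81) = 17.4874

17.4874


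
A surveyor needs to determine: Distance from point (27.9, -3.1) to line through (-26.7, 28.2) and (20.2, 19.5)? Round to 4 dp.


|cross product| = 992.95
|line direction| = sqrt(2275.3) = 47.7001
Distance = 992.95/sqrt(2275.3) = 20.8165

20.8165


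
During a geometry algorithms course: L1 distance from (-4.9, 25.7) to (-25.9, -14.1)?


|(-4.9)-(-25.9)| + |25.7-(-14.1)| = 21 + 39.8 = 60.8

60.8


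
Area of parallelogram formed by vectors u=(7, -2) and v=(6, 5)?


|u x v| = |7*5 - (-2)*6|
= |35 - (-12)| = 47

47


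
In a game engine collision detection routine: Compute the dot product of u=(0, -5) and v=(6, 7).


u . v = u_x*v_x + u_y*v_y = 0*6 + (-5)*7
= 0 + (-35) = -35

-35


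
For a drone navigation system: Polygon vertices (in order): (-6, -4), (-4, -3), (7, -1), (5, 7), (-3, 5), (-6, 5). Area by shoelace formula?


Shoelace sum: ((-6)*(-3) - (-4)*(-4)) + ((-4)*(-1) - 7*(-3)) + (7*7 - 5*(-1)) + (5*5 - (-3)*7) + ((-3)*5 - (-6)*5) + ((-6)*(-4) - (-6)*5)
= 196
Area = |196|/2 = 98

98


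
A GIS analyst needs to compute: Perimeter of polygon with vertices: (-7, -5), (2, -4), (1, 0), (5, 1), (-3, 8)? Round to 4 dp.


Sides: (-7, -5)->(2, -4): sqrt(82) = 9.055385, (2, -4)->(1, 0): sqrt(17) = 4.123106, (1, 0)->(5, 1): sqrt(17) = 4.123106, (5, 1)->(-3, 8): sqrt(113) = 10.630146, (-3, 8)->(-7, -5): sqrt(185) = 13.601471
Sum = 41.533214
Perimeter = 41.5332

41.5332


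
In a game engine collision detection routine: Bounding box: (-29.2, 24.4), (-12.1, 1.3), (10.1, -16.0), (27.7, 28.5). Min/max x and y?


x range: [-29.2, 27.7]
y range: [-16, 28.5]
Bounding box: (-29.2,-16) to (27.7,28.5)

(-29.2,-16) to (27.7,28.5)


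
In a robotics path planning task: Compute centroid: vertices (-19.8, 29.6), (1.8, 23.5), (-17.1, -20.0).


Centroid = ((x_A+x_B+x_C)/3, (y_A+y_B+y_C)/3)
= (((-19.8)+1.8+(-17.1))/3, (29.6+23.5+(-20))/3)
= (-11.7, 11.0333)

(-11.7, 11.0333)


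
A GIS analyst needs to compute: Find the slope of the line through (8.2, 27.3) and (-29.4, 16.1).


slope = (y2-y1)/(x2-x1) = (16.1-27.3)/((-29.4)-8.2) = (-11.2)/(-37.6) = 0.2979

0.2979


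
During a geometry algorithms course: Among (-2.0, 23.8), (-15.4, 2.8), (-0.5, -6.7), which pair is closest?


d(P0,P1) = 24.911, d(P0,P2) = 30.5369, d(P1,P2) = 17.6709
Closest: P1 and P2

Closest pair: (-15.4, 2.8) and (-0.5, -6.7), distance = 17.6709


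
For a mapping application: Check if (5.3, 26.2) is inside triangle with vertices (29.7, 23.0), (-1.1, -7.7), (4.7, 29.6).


Cross products: AB x AP = -847.64, BC x BP = -42.1, CA x CP = -81.04
All same sign? yes

Yes, inside


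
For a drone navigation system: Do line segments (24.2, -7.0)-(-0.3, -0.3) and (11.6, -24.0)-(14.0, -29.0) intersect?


Cross products: d1=103.8, d2=-2.62, d3=500.92, d4=607.34
d1*d2 < 0 and d3*d4 < 0? no

No, they don't intersect


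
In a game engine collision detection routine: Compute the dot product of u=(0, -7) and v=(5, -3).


u . v = u_x*v_x + u_y*v_y = 0*5 + (-7)*(-3)
= 0 + 21 = 21

21


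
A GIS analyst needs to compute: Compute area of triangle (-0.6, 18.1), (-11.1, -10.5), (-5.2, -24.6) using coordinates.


Area = |x_A(y_B-y_C) + x_B(y_C-y_A) + x_C(y_A-y_B)|/2
= |(-8.46) + 473.97 + (-148.72)|/2
= 316.79/2 = 158.395

158.395


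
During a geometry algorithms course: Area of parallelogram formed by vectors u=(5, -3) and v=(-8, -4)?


|u x v| = |5*(-4) - (-3)*(-8)|
= |(-20) - 24| = 44

44


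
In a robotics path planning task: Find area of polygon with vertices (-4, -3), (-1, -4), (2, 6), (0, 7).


Shoelace sum: ((-4)*(-4) - (-1)*(-3)) + ((-1)*6 - 2*(-4)) + (2*7 - 0*6) + (0*(-3) - (-4)*7)
= 57
Area = |57|/2 = 28.5

28.5


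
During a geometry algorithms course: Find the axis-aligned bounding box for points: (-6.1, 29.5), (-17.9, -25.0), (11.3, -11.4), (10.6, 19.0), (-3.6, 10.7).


x range: [-17.9, 11.3]
y range: [-25, 29.5]
Bounding box: (-17.9,-25) to (11.3,29.5)

(-17.9,-25) to (11.3,29.5)


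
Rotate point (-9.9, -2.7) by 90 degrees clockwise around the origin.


90° CW: (x,y) -> (y, -x)
(-9.9,-2.7) -> (-2.7, 9.9)

(-2.7, 9.9)


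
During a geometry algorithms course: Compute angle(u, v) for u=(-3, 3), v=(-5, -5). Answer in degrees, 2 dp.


u.v = 0, |u| = sqrt(18) = 4.2426, |v| = sqrt(50) = 7.0711
cos(theta) = u.v/(|u||v|) = 0/sqrt(900) = 0
theta = acos(0) = 90 degrees

90 degrees


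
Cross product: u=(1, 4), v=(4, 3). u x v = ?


u x v = u_x*v_y - u_y*v_x = 1*3 - 4*4
= 3 - 16 = -13

-13


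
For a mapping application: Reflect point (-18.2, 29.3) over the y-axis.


Reflection over y-axis: (x,y) -> (-x,y)
(-18.2, 29.3) -> (18.2, 29.3)

(18.2, 29.3)


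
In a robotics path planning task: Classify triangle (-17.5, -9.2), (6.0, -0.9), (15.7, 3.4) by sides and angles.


Side lengths squared: AB^2=621.14, BC^2=112.58, CA^2=1261
Sorted: [112.58, 621.14, 1261]
By sides: Scalene, By angles: Obtuse

Scalene, Obtuse


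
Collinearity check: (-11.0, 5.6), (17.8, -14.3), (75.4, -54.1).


Cross product: (17.8-(-11))*((-54.1)-5.6) - ((-14.3)-5.6)*(75.4-(-11))
= 0

Yes, collinear


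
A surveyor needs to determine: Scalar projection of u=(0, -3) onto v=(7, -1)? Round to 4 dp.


u.v = 3, |v| = sqrt(50) = 7.0711
Scalar projection = u.v / |v| = 3 / sqrt(50) = 0.4243

0.4243


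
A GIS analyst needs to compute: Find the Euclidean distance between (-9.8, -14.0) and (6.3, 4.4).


dx=16.1, dy=18.4
d^2 = 16.1^2 + 18.4^2 = 597.77
d = sqrt(597.77) = 24.4493

24.4493


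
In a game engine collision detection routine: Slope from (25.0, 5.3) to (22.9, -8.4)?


slope = (y2-y1)/(x2-x1) = ((-8.4)-5.3)/(22.9-25) = (-13.7)/(-2.1) = 6.5238

6.5238


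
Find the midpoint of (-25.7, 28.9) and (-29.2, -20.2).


M = (((-25.7)+(-29.2))/2, (28.9+(-20.2))/2)
= (-27.45, 4.35)

(-27.45, 4.35)


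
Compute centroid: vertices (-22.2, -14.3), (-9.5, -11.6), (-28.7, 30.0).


Centroid = ((x_A+x_B+x_C)/3, (y_A+y_B+y_C)/3)
= (((-22.2)+(-9.5)+(-28.7))/3, ((-14.3)+(-11.6)+30)/3)
= (-20.1333, 1.3667)

(-20.1333, 1.3667)


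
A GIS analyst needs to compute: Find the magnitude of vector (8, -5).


|u| = sqrt(8^2 + (-5)^2) = sqrt(89) = 9.434

9.434


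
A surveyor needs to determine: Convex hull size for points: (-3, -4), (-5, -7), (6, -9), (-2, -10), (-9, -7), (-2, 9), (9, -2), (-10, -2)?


Convex hull vertices (CCW): (-10, -2), (-9, -7), (-2, -10), (6, -9), (9, -2), (-2, 9)
Count = 6

6


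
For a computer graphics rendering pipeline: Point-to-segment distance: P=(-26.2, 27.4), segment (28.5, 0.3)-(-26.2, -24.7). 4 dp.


Project P onto AB: t = 0.6399 (clamped to [0,1])
Closest point on segment: (-6.5027, -15.6976)
Distance: 47.3855

47.3855


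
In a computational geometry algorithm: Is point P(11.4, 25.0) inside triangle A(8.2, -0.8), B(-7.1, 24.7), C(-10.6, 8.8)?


Cross products: AB x AP = -476.34, BC x BP = 293.1, CA x CP = 515.76
All same sign? no

No, outside


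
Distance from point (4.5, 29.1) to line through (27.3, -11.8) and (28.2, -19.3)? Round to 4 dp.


|cross product| = 134.19
|line direction| = sqrt(57.06) = 7.5538
Distance = 134.19/sqrt(57.06) = 17.7646

17.7646


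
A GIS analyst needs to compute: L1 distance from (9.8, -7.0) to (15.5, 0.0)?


|9.8-15.5| + |(-7)-0| = 5.7 + 7 = 12.7

12.7


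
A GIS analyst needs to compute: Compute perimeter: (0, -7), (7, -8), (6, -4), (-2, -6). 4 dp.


Sides: (0, -7)->(7, -8): sqrt(50) = 7.071068, (7, -8)->(6, -4): sqrt(17) = 4.123106, (6, -4)->(-2, -6): sqrt(68) = 8.246211, (-2, -6)->(0, -7): sqrt(5) = 2.236068
Sum = 21.676453
Perimeter = 21.6765

21.6765


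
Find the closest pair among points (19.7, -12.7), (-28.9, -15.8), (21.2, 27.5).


d(P0,P1) = 48.6988, d(P0,P2) = 40.228, d(P1,P2) = 66.2186
Closest: P0 and P2

Closest pair: (19.7, -12.7) and (21.2, 27.5), distance = 40.228


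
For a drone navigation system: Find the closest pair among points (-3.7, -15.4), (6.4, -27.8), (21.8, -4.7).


d(P0,P1) = 15.9928, d(P0,P2) = 27.6539, d(P1,P2) = 27.7627
Closest: P0 and P1

Closest pair: (-3.7, -15.4) and (6.4, -27.8), distance = 15.9928


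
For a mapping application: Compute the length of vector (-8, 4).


|u| = sqrt((-8)^2 + 4^2) = sqrt(80) = 8.9443

8.9443


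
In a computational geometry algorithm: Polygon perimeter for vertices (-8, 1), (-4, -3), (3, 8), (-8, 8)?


Sides: (-8, 1)->(-4, -3): sqrt(32) = 5.656854, (-4, -3)->(3, 8): sqrt(170) = 13.038405, (3, 8)->(-8, 8): sqrt(121) = 11, (-8, 8)->(-8, 1): sqrt(49) = 7
Sum = 36.695259
Perimeter = 36.6953

36.6953


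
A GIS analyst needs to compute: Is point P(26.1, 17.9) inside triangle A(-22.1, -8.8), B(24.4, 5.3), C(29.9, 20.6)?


Cross products: AB x AP = 561.93, BC x BP = 43.29, CA x CP = 28.68
All same sign? yes

Yes, inside


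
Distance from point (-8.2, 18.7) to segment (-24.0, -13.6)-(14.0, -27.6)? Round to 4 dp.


Project P onto AB: t = 0.0904 (clamped to [0,1])
Closest point on segment: (-20.5661, -14.8651)
Distance: 35.7706

35.7706


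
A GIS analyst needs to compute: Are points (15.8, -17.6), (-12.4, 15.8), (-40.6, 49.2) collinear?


Cross product: ((-12.4)-15.8)*(49.2-(-17.6)) - (15.8-(-17.6))*((-40.6)-15.8)
= 0

Yes, collinear


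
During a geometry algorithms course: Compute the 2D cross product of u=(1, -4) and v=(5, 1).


u x v = u_x*v_y - u_y*v_x = 1*1 - (-4)*5
= 1 - (-20) = 21

21


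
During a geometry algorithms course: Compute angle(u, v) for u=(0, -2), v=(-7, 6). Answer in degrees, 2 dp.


u.v = -12, |u| = sqrt(4) = 2, |v| = sqrt(85) = 9.2195
cos(theta) = u.v/(|u||v|) = -12/sqrt(340) = -0.650791
theta = acos(-0.650791) = 130.6 degrees

130.6 degrees


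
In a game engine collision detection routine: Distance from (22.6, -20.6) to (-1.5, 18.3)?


dx=-24.1, dy=38.9
d^2 = (-24.1)^2 + 38.9^2 = 2094.02
d = sqrt(2094.02) = 45.7605

45.7605


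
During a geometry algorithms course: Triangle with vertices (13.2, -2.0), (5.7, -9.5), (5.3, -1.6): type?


Side lengths squared: AB^2=112.5, BC^2=62.57, CA^2=62.57
Sorted: [62.57, 62.57, 112.5]
By sides: Isosceles, By angles: Acute

Isosceles, Acute


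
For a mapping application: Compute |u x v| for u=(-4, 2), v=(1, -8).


|u x v| = |(-4)*(-8) - 2*1|
= |32 - 2| = 30

30


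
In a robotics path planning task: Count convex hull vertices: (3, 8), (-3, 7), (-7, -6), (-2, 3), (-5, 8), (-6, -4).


Convex hull vertices (CCW): (-7, -6), (3, 8), (-5, 8)
Count = 3

3


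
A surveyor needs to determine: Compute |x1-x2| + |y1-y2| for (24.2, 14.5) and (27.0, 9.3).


|24.2-27| + |14.5-9.3| = 2.8 + 5.2 = 8

8


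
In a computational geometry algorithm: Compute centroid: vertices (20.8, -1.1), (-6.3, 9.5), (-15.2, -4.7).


Centroid = ((x_A+x_B+x_C)/3, (y_A+y_B+y_C)/3)
= ((20.8+(-6.3)+(-15.2))/3, ((-1.1)+9.5+(-4.7))/3)
= (-0.2333, 1.2333)

(-0.2333, 1.2333)


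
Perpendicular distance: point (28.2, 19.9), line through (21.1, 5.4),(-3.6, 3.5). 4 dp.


|cross product| = 344.66
|line direction| = sqrt(613.7) = 24.773
Distance = 344.66/sqrt(613.7) = 13.9127

13.9127


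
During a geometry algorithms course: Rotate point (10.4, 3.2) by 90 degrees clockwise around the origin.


90° CW: (x,y) -> (y, -x)
(10.4,3.2) -> (3.2, -10.4)

(3.2, -10.4)


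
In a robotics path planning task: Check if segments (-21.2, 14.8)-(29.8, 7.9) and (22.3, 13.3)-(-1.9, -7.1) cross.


Cross products: d1=-923.7, d2=283.68, d3=223.65, d4=-983.73
d1*d2 < 0 and d3*d4 < 0? yes

Yes, they intersect


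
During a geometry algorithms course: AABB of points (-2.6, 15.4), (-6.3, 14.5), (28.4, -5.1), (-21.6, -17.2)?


x range: [-21.6, 28.4]
y range: [-17.2, 15.4]
Bounding box: (-21.6,-17.2) to (28.4,15.4)

(-21.6,-17.2) to (28.4,15.4)


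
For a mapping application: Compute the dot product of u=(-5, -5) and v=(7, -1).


u . v = u_x*v_x + u_y*v_y = (-5)*7 + (-5)*(-1)
= (-35) + 5 = -30

-30


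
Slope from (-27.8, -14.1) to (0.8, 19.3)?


slope = (y2-y1)/(x2-x1) = (19.3-(-14.1))/(0.8-(-27.8)) = 33.4/28.6 = 1.1678

1.1678


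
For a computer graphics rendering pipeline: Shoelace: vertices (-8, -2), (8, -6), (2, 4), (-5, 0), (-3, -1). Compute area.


Shoelace sum: ((-8)*(-6) - 8*(-2)) + (8*4 - 2*(-6)) + (2*0 - (-5)*4) + ((-5)*(-1) - (-3)*0) + ((-3)*(-2) - (-8)*(-1))
= 131
Area = |131|/2 = 65.5

65.5


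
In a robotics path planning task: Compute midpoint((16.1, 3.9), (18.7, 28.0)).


M = ((16.1+18.7)/2, (3.9+28)/2)
= (17.4, 15.95)

(17.4, 15.95)


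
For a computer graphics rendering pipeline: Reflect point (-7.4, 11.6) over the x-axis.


Reflection over x-axis: (x,y) -> (x,-y)
(-7.4, 11.6) -> (-7.4, -11.6)

(-7.4, -11.6)
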